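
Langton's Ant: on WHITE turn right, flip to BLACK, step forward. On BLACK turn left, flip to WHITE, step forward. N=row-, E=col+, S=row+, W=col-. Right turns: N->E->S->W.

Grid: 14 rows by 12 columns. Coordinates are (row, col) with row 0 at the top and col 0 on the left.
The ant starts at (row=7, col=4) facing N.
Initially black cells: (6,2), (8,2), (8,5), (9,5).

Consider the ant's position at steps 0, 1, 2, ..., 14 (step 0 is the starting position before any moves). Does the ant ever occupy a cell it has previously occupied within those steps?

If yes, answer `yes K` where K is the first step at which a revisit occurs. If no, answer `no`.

Step 1: on WHITE (7,4): turn R to E, flip to black, move to (7,5). |black|=5 — new cell
Step 2: on WHITE (7,5): turn R to S, flip to black, move to (8,5). |black|=6 — new cell
Step 3: on BLACK (8,5): turn L to E, flip to white, move to (8,6). |black|=5 — new cell
Step 4: on WHITE (8,6): turn R to S, flip to black, move to (9,6). |black|=6 — new cell
Step 5: on WHITE (9,6): turn R to W, flip to black, move to (9,5). |black|=7 — new cell
Step 6: on BLACK (9,5): turn L to S, flip to white, move to (10,5). |black|=6 — new cell
Step 7: on WHITE (10,5): turn R to W, flip to black, move to (10,4). |black|=7 — new cell
Step 8: on WHITE (10,4): turn R to N, flip to black, move to (9,4). |black|=8 — new cell
Step 9: on WHITE (9,4): turn R to E, flip to black, move to (9,5). |black|=9 — REVISIT

Answer: yes 9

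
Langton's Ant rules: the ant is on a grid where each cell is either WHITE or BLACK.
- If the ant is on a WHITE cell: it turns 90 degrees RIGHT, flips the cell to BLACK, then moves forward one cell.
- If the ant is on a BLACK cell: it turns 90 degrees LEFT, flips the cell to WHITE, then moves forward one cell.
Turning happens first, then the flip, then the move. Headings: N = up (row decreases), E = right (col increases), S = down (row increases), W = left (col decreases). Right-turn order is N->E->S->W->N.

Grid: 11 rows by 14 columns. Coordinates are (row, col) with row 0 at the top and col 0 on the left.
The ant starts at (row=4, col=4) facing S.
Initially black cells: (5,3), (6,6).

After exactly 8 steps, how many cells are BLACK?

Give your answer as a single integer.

Answer: 8

Derivation:
Step 1: on WHITE (4,4): turn R to W, flip to black, move to (4,3). |black|=3
Step 2: on WHITE (4,3): turn R to N, flip to black, move to (3,3). |black|=4
Step 3: on WHITE (3,3): turn R to E, flip to black, move to (3,4). |black|=5
Step 4: on WHITE (3,4): turn R to S, flip to black, move to (4,4). |black|=6
Step 5: on BLACK (4,4): turn L to E, flip to white, move to (4,5). |black|=5
Step 6: on WHITE (4,5): turn R to S, flip to black, move to (5,5). |black|=6
Step 7: on WHITE (5,5): turn R to W, flip to black, move to (5,4). |black|=7
Step 8: on WHITE (5,4): turn R to N, flip to black, move to (4,4). |black|=8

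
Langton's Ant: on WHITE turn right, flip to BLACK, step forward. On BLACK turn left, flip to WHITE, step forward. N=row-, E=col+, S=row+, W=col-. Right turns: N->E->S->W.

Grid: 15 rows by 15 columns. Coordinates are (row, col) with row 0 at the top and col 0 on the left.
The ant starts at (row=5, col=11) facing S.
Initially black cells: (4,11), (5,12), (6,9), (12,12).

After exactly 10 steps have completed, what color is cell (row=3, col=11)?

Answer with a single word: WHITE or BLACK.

Answer: WHITE

Derivation:
Step 1: on WHITE (5,11): turn R to W, flip to black, move to (5,10). |black|=5
Step 2: on WHITE (5,10): turn R to N, flip to black, move to (4,10). |black|=6
Step 3: on WHITE (4,10): turn R to E, flip to black, move to (4,11). |black|=7
Step 4: on BLACK (4,11): turn L to N, flip to white, move to (3,11). |black|=6
Step 5: on WHITE (3,11): turn R to E, flip to black, move to (3,12). |black|=7
Step 6: on WHITE (3,12): turn R to S, flip to black, move to (4,12). |black|=8
Step 7: on WHITE (4,12): turn R to W, flip to black, move to (4,11). |black|=9
Step 8: on WHITE (4,11): turn R to N, flip to black, move to (3,11). |black|=10
Step 9: on BLACK (3,11): turn L to W, flip to white, move to (3,10). |black|=9
Step 10: on WHITE (3,10): turn R to N, flip to black, move to (2,10). |black|=10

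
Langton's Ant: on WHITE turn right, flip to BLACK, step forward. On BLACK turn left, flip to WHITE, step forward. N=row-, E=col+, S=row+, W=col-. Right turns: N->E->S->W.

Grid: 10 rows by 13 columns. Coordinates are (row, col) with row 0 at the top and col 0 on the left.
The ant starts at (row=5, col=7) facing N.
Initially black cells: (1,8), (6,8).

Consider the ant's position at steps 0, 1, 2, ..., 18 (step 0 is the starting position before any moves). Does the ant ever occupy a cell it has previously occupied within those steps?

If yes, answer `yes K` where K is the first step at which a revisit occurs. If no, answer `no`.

Step 1: on WHITE (5,7): turn R to E, flip to black, move to (5,8). |black|=3 — new cell
Step 2: on WHITE (5,8): turn R to S, flip to black, move to (6,8). |black|=4 — new cell
Step 3: on BLACK (6,8): turn L to E, flip to white, move to (6,9). |black|=3 — new cell
Step 4: on WHITE (6,9): turn R to S, flip to black, move to (7,9). |black|=4 — new cell
Step 5: on WHITE (7,9): turn R to W, flip to black, move to (7,8). |black|=5 — new cell
Step 6: on WHITE (7,8): turn R to N, flip to black, move to (6,8). |black|=6 — REVISIT

Answer: yes 6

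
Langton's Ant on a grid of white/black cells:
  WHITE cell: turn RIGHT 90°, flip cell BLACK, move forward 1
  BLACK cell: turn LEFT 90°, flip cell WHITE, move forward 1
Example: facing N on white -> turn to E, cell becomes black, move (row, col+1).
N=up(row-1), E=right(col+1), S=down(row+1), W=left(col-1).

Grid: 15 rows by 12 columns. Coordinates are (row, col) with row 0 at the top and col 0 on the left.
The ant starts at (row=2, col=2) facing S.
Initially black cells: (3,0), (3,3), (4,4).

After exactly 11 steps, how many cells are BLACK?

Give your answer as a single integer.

Step 1: on WHITE (2,2): turn R to W, flip to black, move to (2,1). |black|=4
Step 2: on WHITE (2,1): turn R to N, flip to black, move to (1,1). |black|=5
Step 3: on WHITE (1,1): turn R to E, flip to black, move to (1,2). |black|=6
Step 4: on WHITE (1,2): turn R to S, flip to black, move to (2,2). |black|=7
Step 5: on BLACK (2,2): turn L to E, flip to white, move to (2,3). |black|=6
Step 6: on WHITE (2,3): turn R to S, flip to black, move to (3,3). |black|=7
Step 7: on BLACK (3,3): turn L to E, flip to white, move to (3,4). |black|=6
Step 8: on WHITE (3,4): turn R to S, flip to black, move to (4,4). |black|=7
Step 9: on BLACK (4,4): turn L to E, flip to white, move to (4,5). |black|=6
Step 10: on WHITE (4,5): turn R to S, flip to black, move to (5,5). |black|=7
Step 11: on WHITE (5,5): turn R to W, flip to black, move to (5,4). |black|=8

Answer: 8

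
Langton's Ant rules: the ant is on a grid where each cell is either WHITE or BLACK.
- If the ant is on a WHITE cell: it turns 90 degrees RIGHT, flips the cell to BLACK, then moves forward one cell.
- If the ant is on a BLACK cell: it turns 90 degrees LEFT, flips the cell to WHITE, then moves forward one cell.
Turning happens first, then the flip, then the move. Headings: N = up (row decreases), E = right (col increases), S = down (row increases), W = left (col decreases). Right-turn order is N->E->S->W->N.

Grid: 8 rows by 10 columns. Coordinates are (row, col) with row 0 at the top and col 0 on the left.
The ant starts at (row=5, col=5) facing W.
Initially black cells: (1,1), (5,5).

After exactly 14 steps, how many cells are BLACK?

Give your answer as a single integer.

Answer: 10

Derivation:
Step 1: on BLACK (5,5): turn L to S, flip to white, move to (6,5). |black|=1
Step 2: on WHITE (6,5): turn R to W, flip to black, move to (6,4). |black|=2
Step 3: on WHITE (6,4): turn R to N, flip to black, move to (5,4). |black|=3
Step 4: on WHITE (5,4): turn R to E, flip to black, move to (5,5). |black|=4
Step 5: on WHITE (5,5): turn R to S, flip to black, move to (6,5). |black|=5
Step 6: on BLACK (6,5): turn L to E, flip to white, move to (6,6). |black|=4
Step 7: on WHITE (6,6): turn R to S, flip to black, move to (7,6). |black|=5
Step 8: on WHITE (7,6): turn R to W, flip to black, move to (7,5). |black|=6
Step 9: on WHITE (7,5): turn R to N, flip to black, move to (6,5). |black|=7
Step 10: on WHITE (6,5): turn R to E, flip to black, move to (6,6). |black|=8
Step 11: on BLACK (6,6): turn L to N, flip to white, move to (5,6). |black|=7
Step 12: on WHITE (5,6): turn R to E, flip to black, move to (5,7). |black|=8
Step 13: on WHITE (5,7): turn R to S, flip to black, move to (6,7). |black|=9
Step 14: on WHITE (6,7): turn R to W, flip to black, move to (6,6). |black|=10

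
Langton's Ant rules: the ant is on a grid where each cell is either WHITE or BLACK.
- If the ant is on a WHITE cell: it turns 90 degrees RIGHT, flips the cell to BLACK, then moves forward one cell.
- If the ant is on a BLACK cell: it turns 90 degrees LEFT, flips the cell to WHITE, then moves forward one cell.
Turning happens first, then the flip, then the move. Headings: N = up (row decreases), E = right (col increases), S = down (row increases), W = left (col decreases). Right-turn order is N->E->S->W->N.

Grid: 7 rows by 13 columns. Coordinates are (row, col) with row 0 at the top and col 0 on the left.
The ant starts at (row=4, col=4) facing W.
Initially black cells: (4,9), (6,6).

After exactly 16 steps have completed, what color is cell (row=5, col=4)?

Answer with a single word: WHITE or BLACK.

Step 1: on WHITE (4,4): turn R to N, flip to black, move to (3,4). |black|=3
Step 2: on WHITE (3,4): turn R to E, flip to black, move to (3,5). |black|=4
Step 3: on WHITE (3,5): turn R to S, flip to black, move to (4,5). |black|=5
Step 4: on WHITE (4,5): turn R to W, flip to black, move to (4,4). |black|=6
Step 5: on BLACK (4,4): turn L to S, flip to white, move to (5,4). |black|=5
Step 6: on WHITE (5,4): turn R to W, flip to black, move to (5,3). |black|=6
Step 7: on WHITE (5,3): turn R to N, flip to black, move to (4,3). |black|=7
Step 8: on WHITE (4,3): turn R to E, flip to black, move to (4,4). |black|=8
Step 9: on WHITE (4,4): turn R to S, flip to black, move to (5,4). |black|=9
Step 10: on BLACK (5,4): turn L to E, flip to white, move to (5,5). |black|=8
Step 11: on WHITE (5,5): turn R to S, flip to black, move to (6,5). |black|=9
Step 12: on WHITE (6,5): turn R to W, flip to black, move to (6,4). |black|=10
Step 13: on WHITE (6,4): turn R to N, flip to black, move to (5,4). |black|=11
Step 14: on WHITE (5,4): turn R to E, flip to black, move to (5,5). |black|=12
Step 15: on BLACK (5,5): turn L to N, flip to white, move to (4,5). |black|=11
Step 16: on BLACK (4,5): turn L to W, flip to white, move to (4,4). |black|=10

Answer: BLACK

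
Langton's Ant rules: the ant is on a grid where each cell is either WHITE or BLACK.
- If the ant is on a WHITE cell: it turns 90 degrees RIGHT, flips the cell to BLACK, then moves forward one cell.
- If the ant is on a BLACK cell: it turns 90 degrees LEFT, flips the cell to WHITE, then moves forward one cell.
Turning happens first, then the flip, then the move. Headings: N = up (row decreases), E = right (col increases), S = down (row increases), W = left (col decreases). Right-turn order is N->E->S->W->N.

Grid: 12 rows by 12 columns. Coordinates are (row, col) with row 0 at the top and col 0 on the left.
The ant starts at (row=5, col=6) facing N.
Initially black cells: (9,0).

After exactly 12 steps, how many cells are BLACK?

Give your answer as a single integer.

Answer: 9

Derivation:
Step 1: on WHITE (5,6): turn R to E, flip to black, move to (5,7). |black|=2
Step 2: on WHITE (5,7): turn R to S, flip to black, move to (6,7). |black|=3
Step 3: on WHITE (6,7): turn R to W, flip to black, move to (6,6). |black|=4
Step 4: on WHITE (6,6): turn R to N, flip to black, move to (5,6). |black|=5
Step 5: on BLACK (5,6): turn L to W, flip to white, move to (5,5). |black|=4
Step 6: on WHITE (5,5): turn R to N, flip to black, move to (4,5). |black|=5
Step 7: on WHITE (4,5): turn R to E, flip to black, move to (4,6). |black|=6
Step 8: on WHITE (4,6): turn R to S, flip to black, move to (5,6). |black|=7
Step 9: on WHITE (5,6): turn R to W, flip to black, move to (5,5). |black|=8
Step 10: on BLACK (5,5): turn L to S, flip to white, move to (6,5). |black|=7
Step 11: on WHITE (6,5): turn R to W, flip to black, move to (6,4). |black|=8
Step 12: on WHITE (6,4): turn R to N, flip to black, move to (5,4). |black|=9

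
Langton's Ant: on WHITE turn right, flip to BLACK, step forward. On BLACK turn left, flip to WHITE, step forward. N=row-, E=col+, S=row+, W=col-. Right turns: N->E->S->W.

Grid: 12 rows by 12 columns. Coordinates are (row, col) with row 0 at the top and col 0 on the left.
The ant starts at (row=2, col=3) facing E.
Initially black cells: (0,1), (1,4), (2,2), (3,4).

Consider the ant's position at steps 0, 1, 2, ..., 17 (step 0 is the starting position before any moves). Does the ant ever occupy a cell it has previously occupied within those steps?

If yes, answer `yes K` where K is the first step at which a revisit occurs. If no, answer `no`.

Answer: yes 7

Derivation:
Step 1: on WHITE (2,3): turn R to S, flip to black, move to (3,3). |black|=5 — new cell
Step 2: on WHITE (3,3): turn R to W, flip to black, move to (3,2). |black|=6 — new cell
Step 3: on WHITE (3,2): turn R to N, flip to black, move to (2,2). |black|=7 — new cell
Step 4: on BLACK (2,2): turn L to W, flip to white, move to (2,1). |black|=6 — new cell
Step 5: on WHITE (2,1): turn R to N, flip to black, move to (1,1). |black|=7 — new cell
Step 6: on WHITE (1,1): turn R to E, flip to black, move to (1,2). |black|=8 — new cell
Step 7: on WHITE (1,2): turn R to S, flip to black, move to (2,2). |black|=9 — REVISIT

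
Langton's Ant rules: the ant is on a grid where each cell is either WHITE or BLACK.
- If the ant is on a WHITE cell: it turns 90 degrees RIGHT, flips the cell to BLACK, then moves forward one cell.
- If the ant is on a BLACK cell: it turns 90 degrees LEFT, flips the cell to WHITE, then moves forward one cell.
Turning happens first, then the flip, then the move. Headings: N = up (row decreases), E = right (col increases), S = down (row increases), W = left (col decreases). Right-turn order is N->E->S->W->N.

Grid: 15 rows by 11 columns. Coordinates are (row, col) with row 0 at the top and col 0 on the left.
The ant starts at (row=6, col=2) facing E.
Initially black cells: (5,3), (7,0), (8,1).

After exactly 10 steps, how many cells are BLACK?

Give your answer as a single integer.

Step 1: on WHITE (6,2): turn R to S, flip to black, move to (7,2). |black|=4
Step 2: on WHITE (7,2): turn R to W, flip to black, move to (7,1). |black|=5
Step 3: on WHITE (7,1): turn R to N, flip to black, move to (6,1). |black|=6
Step 4: on WHITE (6,1): turn R to E, flip to black, move to (6,2). |black|=7
Step 5: on BLACK (6,2): turn L to N, flip to white, move to (5,2). |black|=6
Step 6: on WHITE (5,2): turn R to E, flip to black, move to (5,3). |black|=7
Step 7: on BLACK (5,3): turn L to N, flip to white, move to (4,3). |black|=6
Step 8: on WHITE (4,3): turn R to E, flip to black, move to (4,4). |black|=7
Step 9: on WHITE (4,4): turn R to S, flip to black, move to (5,4). |black|=8
Step 10: on WHITE (5,4): turn R to W, flip to black, move to (5,3). |black|=9

Answer: 9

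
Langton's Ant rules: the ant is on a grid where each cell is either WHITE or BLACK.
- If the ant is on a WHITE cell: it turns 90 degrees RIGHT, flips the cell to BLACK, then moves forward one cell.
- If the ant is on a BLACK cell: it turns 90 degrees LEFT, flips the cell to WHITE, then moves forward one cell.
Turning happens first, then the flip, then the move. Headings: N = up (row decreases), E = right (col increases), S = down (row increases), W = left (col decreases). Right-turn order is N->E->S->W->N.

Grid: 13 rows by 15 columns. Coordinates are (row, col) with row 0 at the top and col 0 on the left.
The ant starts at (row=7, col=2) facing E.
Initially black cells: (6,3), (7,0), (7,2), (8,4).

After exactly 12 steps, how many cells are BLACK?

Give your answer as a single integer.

Answer: 10

Derivation:
Step 1: on BLACK (7,2): turn L to N, flip to white, move to (6,2). |black|=3
Step 2: on WHITE (6,2): turn R to E, flip to black, move to (6,3). |black|=4
Step 3: on BLACK (6,3): turn L to N, flip to white, move to (5,3). |black|=3
Step 4: on WHITE (5,3): turn R to E, flip to black, move to (5,4). |black|=4
Step 5: on WHITE (5,4): turn R to S, flip to black, move to (6,4). |black|=5
Step 6: on WHITE (6,4): turn R to W, flip to black, move to (6,3). |black|=6
Step 7: on WHITE (6,3): turn R to N, flip to black, move to (5,3). |black|=7
Step 8: on BLACK (5,3): turn L to W, flip to white, move to (5,2). |black|=6
Step 9: on WHITE (5,2): turn R to N, flip to black, move to (4,2). |black|=7
Step 10: on WHITE (4,2): turn R to E, flip to black, move to (4,3). |black|=8
Step 11: on WHITE (4,3): turn R to S, flip to black, move to (5,3). |black|=9
Step 12: on WHITE (5,3): turn R to W, flip to black, move to (5,2). |black|=10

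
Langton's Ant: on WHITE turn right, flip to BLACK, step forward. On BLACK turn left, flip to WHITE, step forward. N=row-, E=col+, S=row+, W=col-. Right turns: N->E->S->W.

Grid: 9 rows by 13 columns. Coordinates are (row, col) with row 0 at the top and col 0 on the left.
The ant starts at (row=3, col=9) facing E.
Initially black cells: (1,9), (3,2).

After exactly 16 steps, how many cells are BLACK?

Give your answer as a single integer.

Answer: 12

Derivation:
Step 1: on WHITE (3,9): turn R to S, flip to black, move to (4,9). |black|=3
Step 2: on WHITE (4,9): turn R to W, flip to black, move to (4,8). |black|=4
Step 3: on WHITE (4,8): turn R to N, flip to black, move to (3,8). |black|=5
Step 4: on WHITE (3,8): turn R to E, flip to black, move to (3,9). |black|=6
Step 5: on BLACK (3,9): turn L to N, flip to white, move to (2,9). |black|=5
Step 6: on WHITE (2,9): turn R to E, flip to black, move to (2,10). |black|=6
Step 7: on WHITE (2,10): turn R to S, flip to black, move to (3,10). |black|=7
Step 8: on WHITE (3,10): turn R to W, flip to black, move to (3,9). |black|=8
Step 9: on WHITE (3,9): turn R to N, flip to black, move to (2,9). |black|=9
Step 10: on BLACK (2,9): turn L to W, flip to white, move to (2,8). |black|=8
Step 11: on WHITE (2,8): turn R to N, flip to black, move to (1,8). |black|=9
Step 12: on WHITE (1,8): turn R to E, flip to black, move to (1,9). |black|=10
Step 13: on BLACK (1,9): turn L to N, flip to white, move to (0,9). |black|=9
Step 14: on WHITE (0,9): turn R to E, flip to black, move to (0,10). |black|=10
Step 15: on WHITE (0,10): turn R to S, flip to black, move to (1,10). |black|=11
Step 16: on WHITE (1,10): turn R to W, flip to black, move to (1,9). |black|=12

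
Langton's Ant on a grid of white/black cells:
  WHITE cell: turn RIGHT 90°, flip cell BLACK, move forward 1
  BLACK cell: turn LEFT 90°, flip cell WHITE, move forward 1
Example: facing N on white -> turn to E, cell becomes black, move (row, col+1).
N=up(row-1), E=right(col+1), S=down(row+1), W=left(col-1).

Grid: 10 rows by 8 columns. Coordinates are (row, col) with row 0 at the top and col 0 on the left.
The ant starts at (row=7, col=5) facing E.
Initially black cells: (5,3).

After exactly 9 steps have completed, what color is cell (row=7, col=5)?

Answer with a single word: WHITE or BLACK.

Step 1: on WHITE (7,5): turn R to S, flip to black, move to (8,5). |black|=2
Step 2: on WHITE (8,5): turn R to W, flip to black, move to (8,4). |black|=3
Step 3: on WHITE (8,4): turn R to N, flip to black, move to (7,4). |black|=4
Step 4: on WHITE (7,4): turn R to E, flip to black, move to (7,5). |black|=5
Step 5: on BLACK (7,5): turn L to N, flip to white, move to (6,5). |black|=4
Step 6: on WHITE (6,5): turn R to E, flip to black, move to (6,6). |black|=5
Step 7: on WHITE (6,6): turn R to S, flip to black, move to (7,6). |black|=6
Step 8: on WHITE (7,6): turn R to W, flip to black, move to (7,5). |black|=7
Step 9: on WHITE (7,5): turn R to N, flip to black, move to (6,5). |black|=8

Answer: BLACK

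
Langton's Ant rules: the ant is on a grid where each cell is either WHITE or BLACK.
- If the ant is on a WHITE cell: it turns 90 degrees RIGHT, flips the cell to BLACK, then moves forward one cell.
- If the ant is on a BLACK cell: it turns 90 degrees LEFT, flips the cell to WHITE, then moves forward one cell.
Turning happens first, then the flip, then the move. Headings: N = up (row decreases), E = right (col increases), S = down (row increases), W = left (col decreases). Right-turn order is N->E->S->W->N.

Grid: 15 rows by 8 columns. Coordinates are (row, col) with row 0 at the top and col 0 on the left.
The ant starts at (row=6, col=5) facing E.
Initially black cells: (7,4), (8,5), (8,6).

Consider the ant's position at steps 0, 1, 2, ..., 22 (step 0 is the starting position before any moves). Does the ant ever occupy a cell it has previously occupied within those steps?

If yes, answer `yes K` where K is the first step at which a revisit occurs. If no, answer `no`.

Step 1: on WHITE (6,5): turn R to S, flip to black, move to (7,5). |black|=4 — new cell
Step 2: on WHITE (7,5): turn R to W, flip to black, move to (7,4). |black|=5 — new cell
Step 3: on BLACK (7,4): turn L to S, flip to white, move to (8,4). |black|=4 — new cell
Step 4: on WHITE (8,4): turn R to W, flip to black, move to (8,3). |black|=5 — new cell
Step 5: on WHITE (8,3): turn R to N, flip to black, move to (7,3). |black|=6 — new cell
Step 6: on WHITE (7,3): turn R to E, flip to black, move to (7,4). |black|=7 — REVISIT

Answer: yes 6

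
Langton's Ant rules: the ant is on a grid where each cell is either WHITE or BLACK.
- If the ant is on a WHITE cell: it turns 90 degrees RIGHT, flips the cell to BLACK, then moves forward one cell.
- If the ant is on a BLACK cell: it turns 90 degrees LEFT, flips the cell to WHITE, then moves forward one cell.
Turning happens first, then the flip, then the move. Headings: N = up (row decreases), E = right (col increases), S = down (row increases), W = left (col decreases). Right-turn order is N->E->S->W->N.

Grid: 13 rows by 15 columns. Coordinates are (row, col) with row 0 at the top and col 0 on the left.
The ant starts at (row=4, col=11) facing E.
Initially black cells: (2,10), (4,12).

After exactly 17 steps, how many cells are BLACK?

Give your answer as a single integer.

Answer: 13

Derivation:
Step 1: on WHITE (4,11): turn R to S, flip to black, move to (5,11). |black|=3
Step 2: on WHITE (5,11): turn R to W, flip to black, move to (5,10). |black|=4
Step 3: on WHITE (5,10): turn R to N, flip to black, move to (4,10). |black|=5
Step 4: on WHITE (4,10): turn R to E, flip to black, move to (4,11). |black|=6
Step 5: on BLACK (4,11): turn L to N, flip to white, move to (3,11). |black|=5
Step 6: on WHITE (3,11): turn R to E, flip to black, move to (3,12). |black|=6
Step 7: on WHITE (3,12): turn R to S, flip to black, move to (4,12). |black|=7
Step 8: on BLACK (4,12): turn L to E, flip to white, move to (4,13). |black|=6
Step 9: on WHITE (4,13): turn R to S, flip to black, move to (5,13). |black|=7
Step 10: on WHITE (5,13): turn R to W, flip to black, move to (5,12). |black|=8
Step 11: on WHITE (5,12): turn R to N, flip to black, move to (4,12). |black|=9
Step 12: on WHITE (4,12): turn R to E, flip to black, move to (4,13). |black|=10
Step 13: on BLACK (4,13): turn L to N, flip to white, move to (3,13). |black|=9
Step 14: on WHITE (3,13): turn R to E, flip to black, move to (3,14). |black|=10
Step 15: on WHITE (3,14): turn R to S, flip to black, move to (4,14). |black|=11
Step 16: on WHITE (4,14): turn R to W, flip to black, move to (4,13). |black|=12
Step 17: on WHITE (4,13): turn R to N, flip to black, move to (3,13). |black|=13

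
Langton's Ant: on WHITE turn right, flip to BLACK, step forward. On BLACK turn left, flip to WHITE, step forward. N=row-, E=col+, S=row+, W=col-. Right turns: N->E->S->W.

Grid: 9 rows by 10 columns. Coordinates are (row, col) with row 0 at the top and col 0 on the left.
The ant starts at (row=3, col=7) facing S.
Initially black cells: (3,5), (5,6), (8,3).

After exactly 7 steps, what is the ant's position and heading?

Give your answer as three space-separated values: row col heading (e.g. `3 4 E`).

Step 1: on WHITE (3,7): turn R to W, flip to black, move to (3,6). |black|=4
Step 2: on WHITE (3,6): turn R to N, flip to black, move to (2,6). |black|=5
Step 3: on WHITE (2,6): turn R to E, flip to black, move to (2,7). |black|=6
Step 4: on WHITE (2,7): turn R to S, flip to black, move to (3,7). |black|=7
Step 5: on BLACK (3,7): turn L to E, flip to white, move to (3,8). |black|=6
Step 6: on WHITE (3,8): turn R to S, flip to black, move to (4,8). |black|=7
Step 7: on WHITE (4,8): turn R to W, flip to black, move to (4,7). |black|=8

Answer: 4 7 W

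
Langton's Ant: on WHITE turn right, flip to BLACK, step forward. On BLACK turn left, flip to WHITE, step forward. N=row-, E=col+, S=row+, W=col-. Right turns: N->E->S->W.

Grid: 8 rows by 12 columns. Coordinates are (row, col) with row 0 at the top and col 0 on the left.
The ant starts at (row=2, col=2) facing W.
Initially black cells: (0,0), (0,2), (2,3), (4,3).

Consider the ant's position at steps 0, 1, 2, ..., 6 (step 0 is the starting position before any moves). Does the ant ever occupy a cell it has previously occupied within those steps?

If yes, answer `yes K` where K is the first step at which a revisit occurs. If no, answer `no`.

Step 1: on WHITE (2,2): turn R to N, flip to black, move to (1,2). |black|=5 — new cell
Step 2: on WHITE (1,2): turn R to E, flip to black, move to (1,3). |black|=6 — new cell
Step 3: on WHITE (1,3): turn R to S, flip to black, move to (2,3). |black|=7 — new cell
Step 4: on BLACK (2,3): turn L to E, flip to white, move to (2,4). |black|=6 — new cell
Step 5: on WHITE (2,4): turn R to S, flip to black, move to (3,4). |black|=7 — new cell
Step 6: on WHITE (3,4): turn R to W, flip to black, move to (3,3). |black|=8 — new cell
No revisit within 6 steps.

Answer: no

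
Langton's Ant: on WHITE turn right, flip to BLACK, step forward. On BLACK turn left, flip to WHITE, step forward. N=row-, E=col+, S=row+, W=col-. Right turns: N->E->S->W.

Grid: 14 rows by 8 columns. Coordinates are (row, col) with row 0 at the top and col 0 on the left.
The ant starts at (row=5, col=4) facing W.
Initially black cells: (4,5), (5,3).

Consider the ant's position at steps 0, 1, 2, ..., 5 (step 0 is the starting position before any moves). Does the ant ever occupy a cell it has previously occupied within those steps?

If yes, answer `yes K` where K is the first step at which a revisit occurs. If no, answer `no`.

Answer: no

Derivation:
Step 1: on WHITE (5,4): turn R to N, flip to black, move to (4,4). |black|=3 — new cell
Step 2: on WHITE (4,4): turn R to E, flip to black, move to (4,5). |black|=4 — new cell
Step 3: on BLACK (4,5): turn L to N, flip to white, move to (3,5). |black|=3 — new cell
Step 4: on WHITE (3,5): turn R to E, flip to black, move to (3,6). |black|=4 — new cell
Step 5: on WHITE (3,6): turn R to S, flip to black, move to (4,6). |black|=5 — new cell
No revisit within 5 steps.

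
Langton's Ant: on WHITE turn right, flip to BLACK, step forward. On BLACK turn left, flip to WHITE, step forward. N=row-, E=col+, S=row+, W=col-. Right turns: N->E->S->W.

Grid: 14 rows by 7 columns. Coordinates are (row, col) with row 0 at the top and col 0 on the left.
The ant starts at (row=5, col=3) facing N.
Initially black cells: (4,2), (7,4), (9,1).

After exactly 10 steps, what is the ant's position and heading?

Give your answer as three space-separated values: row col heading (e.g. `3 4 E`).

Step 1: on WHITE (5,3): turn R to E, flip to black, move to (5,4). |black|=4
Step 2: on WHITE (5,4): turn R to S, flip to black, move to (6,4). |black|=5
Step 3: on WHITE (6,4): turn R to W, flip to black, move to (6,3). |black|=6
Step 4: on WHITE (6,3): turn R to N, flip to black, move to (5,3). |black|=7
Step 5: on BLACK (5,3): turn L to W, flip to white, move to (5,2). |black|=6
Step 6: on WHITE (5,2): turn R to N, flip to black, move to (4,2). |black|=7
Step 7: on BLACK (4,2): turn L to W, flip to white, move to (4,1). |black|=6
Step 8: on WHITE (4,1): turn R to N, flip to black, move to (3,1). |black|=7
Step 9: on WHITE (3,1): turn R to E, flip to black, move to (3,2). |black|=8
Step 10: on WHITE (3,2): turn R to S, flip to black, move to (4,2). |black|=9

Answer: 4 2 S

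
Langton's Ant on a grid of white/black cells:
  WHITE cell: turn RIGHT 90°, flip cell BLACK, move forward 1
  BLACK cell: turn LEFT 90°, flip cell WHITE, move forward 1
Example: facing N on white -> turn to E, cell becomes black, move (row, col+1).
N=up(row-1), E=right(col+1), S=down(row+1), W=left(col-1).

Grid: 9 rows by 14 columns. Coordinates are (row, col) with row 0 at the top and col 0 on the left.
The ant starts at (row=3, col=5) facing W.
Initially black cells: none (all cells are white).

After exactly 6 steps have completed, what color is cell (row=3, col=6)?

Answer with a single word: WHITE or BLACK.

Step 1: on WHITE (3,5): turn R to N, flip to black, move to (2,5). |black|=1
Step 2: on WHITE (2,5): turn R to E, flip to black, move to (2,6). |black|=2
Step 3: on WHITE (2,6): turn R to S, flip to black, move to (3,6). |black|=3
Step 4: on WHITE (3,6): turn R to W, flip to black, move to (3,5). |black|=4
Step 5: on BLACK (3,5): turn L to S, flip to white, move to (4,5). |black|=3
Step 6: on WHITE (4,5): turn R to W, flip to black, move to (4,4). |black|=4

Answer: BLACK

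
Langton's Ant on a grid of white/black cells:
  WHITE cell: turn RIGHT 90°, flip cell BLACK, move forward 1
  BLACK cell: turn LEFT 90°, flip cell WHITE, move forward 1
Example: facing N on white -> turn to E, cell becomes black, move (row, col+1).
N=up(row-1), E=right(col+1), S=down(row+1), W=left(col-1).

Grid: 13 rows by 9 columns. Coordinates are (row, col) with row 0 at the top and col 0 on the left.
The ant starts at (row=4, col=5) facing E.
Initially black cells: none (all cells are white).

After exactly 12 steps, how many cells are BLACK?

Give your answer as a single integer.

Answer: 8

Derivation:
Step 1: on WHITE (4,5): turn R to S, flip to black, move to (5,5). |black|=1
Step 2: on WHITE (5,5): turn R to W, flip to black, move to (5,4). |black|=2
Step 3: on WHITE (5,4): turn R to N, flip to black, move to (4,4). |black|=3
Step 4: on WHITE (4,4): turn R to E, flip to black, move to (4,5). |black|=4
Step 5: on BLACK (4,5): turn L to N, flip to white, move to (3,5). |black|=3
Step 6: on WHITE (3,5): turn R to E, flip to black, move to (3,6). |black|=4
Step 7: on WHITE (3,6): turn R to S, flip to black, move to (4,6). |black|=5
Step 8: on WHITE (4,6): turn R to W, flip to black, move to (4,5). |black|=6
Step 9: on WHITE (4,5): turn R to N, flip to black, move to (3,5). |black|=7
Step 10: on BLACK (3,5): turn L to W, flip to white, move to (3,4). |black|=6
Step 11: on WHITE (3,4): turn R to N, flip to black, move to (2,4). |black|=7
Step 12: on WHITE (2,4): turn R to E, flip to black, move to (2,5). |black|=8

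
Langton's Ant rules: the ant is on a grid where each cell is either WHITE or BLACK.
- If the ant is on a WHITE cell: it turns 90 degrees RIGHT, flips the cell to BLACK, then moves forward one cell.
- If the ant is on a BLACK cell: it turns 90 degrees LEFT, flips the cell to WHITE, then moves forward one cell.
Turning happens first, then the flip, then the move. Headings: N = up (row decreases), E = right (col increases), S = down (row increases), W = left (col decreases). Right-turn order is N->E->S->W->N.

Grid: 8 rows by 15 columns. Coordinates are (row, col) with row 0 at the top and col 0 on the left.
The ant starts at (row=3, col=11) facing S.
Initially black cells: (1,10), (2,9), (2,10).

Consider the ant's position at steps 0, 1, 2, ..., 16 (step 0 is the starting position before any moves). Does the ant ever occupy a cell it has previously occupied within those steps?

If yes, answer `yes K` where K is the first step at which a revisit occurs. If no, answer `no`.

Step 1: on WHITE (3,11): turn R to W, flip to black, move to (3,10). |black|=4 — new cell
Step 2: on WHITE (3,10): turn R to N, flip to black, move to (2,10). |black|=5 — new cell
Step 3: on BLACK (2,10): turn L to W, flip to white, move to (2,9). |black|=4 — new cell
Step 4: on BLACK (2,9): turn L to S, flip to white, move to (3,9). |black|=3 — new cell
Step 5: on WHITE (3,9): turn R to W, flip to black, move to (3,8). |black|=4 — new cell
Step 6: on WHITE (3,8): turn R to N, flip to black, move to (2,8). |black|=5 — new cell
Step 7: on WHITE (2,8): turn R to E, flip to black, move to (2,9). |black|=6 — REVISIT

Answer: yes 7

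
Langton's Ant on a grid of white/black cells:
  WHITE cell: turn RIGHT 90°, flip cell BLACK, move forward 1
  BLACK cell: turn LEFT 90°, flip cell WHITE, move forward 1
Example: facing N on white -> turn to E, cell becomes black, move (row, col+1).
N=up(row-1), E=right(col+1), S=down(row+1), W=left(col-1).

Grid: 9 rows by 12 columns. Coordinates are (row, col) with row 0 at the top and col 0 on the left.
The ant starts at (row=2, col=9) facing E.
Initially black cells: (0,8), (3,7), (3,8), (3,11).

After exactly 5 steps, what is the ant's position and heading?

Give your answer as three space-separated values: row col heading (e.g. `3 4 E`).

Answer: 3 7 N

Derivation:
Step 1: on WHITE (2,9): turn R to S, flip to black, move to (3,9). |black|=5
Step 2: on WHITE (3,9): turn R to W, flip to black, move to (3,8). |black|=6
Step 3: on BLACK (3,8): turn L to S, flip to white, move to (4,8). |black|=5
Step 4: on WHITE (4,8): turn R to W, flip to black, move to (4,7). |black|=6
Step 5: on WHITE (4,7): turn R to N, flip to black, move to (3,7). |black|=7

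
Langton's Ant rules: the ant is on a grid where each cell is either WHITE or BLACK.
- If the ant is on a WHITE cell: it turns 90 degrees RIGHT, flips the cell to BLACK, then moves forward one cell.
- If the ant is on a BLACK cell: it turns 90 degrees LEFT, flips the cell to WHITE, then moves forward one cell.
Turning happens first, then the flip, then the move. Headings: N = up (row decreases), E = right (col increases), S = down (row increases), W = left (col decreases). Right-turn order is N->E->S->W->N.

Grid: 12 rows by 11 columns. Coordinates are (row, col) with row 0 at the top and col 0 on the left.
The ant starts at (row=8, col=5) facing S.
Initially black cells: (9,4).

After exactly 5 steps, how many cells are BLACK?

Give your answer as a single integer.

Step 1: on WHITE (8,5): turn R to W, flip to black, move to (8,4). |black|=2
Step 2: on WHITE (8,4): turn R to N, flip to black, move to (7,4). |black|=3
Step 3: on WHITE (7,4): turn R to E, flip to black, move to (7,5). |black|=4
Step 4: on WHITE (7,5): turn R to S, flip to black, move to (8,5). |black|=5
Step 5: on BLACK (8,5): turn L to E, flip to white, move to (8,6). |black|=4

Answer: 4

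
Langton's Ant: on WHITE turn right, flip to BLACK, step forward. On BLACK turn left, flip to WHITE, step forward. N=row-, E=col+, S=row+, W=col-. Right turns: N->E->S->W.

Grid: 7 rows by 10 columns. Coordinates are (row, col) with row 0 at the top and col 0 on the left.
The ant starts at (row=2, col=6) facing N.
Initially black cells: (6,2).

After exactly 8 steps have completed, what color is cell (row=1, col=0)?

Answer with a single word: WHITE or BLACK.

Step 1: on WHITE (2,6): turn R to E, flip to black, move to (2,7). |black|=2
Step 2: on WHITE (2,7): turn R to S, flip to black, move to (3,7). |black|=3
Step 3: on WHITE (3,7): turn R to W, flip to black, move to (3,6). |black|=4
Step 4: on WHITE (3,6): turn R to N, flip to black, move to (2,6). |black|=5
Step 5: on BLACK (2,6): turn L to W, flip to white, move to (2,5). |black|=4
Step 6: on WHITE (2,5): turn R to N, flip to black, move to (1,5). |black|=5
Step 7: on WHITE (1,5): turn R to E, flip to black, move to (1,6). |black|=6
Step 8: on WHITE (1,6): turn R to S, flip to black, move to (2,6). |black|=7

Answer: WHITE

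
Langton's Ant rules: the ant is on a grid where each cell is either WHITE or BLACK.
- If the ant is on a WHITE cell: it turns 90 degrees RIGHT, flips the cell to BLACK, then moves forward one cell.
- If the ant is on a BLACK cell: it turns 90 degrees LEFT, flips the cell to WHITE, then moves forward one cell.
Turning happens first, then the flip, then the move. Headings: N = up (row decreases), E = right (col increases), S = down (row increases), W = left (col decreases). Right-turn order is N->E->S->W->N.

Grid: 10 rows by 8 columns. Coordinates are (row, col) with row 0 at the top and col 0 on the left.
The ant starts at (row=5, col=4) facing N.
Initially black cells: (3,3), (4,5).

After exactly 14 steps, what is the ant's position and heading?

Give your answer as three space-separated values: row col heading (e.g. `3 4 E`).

Answer: 6 3 S

Derivation:
Step 1: on WHITE (5,4): turn R to E, flip to black, move to (5,5). |black|=3
Step 2: on WHITE (5,5): turn R to S, flip to black, move to (6,5). |black|=4
Step 3: on WHITE (6,5): turn R to W, flip to black, move to (6,4). |black|=5
Step 4: on WHITE (6,4): turn R to N, flip to black, move to (5,4). |black|=6
Step 5: on BLACK (5,4): turn L to W, flip to white, move to (5,3). |black|=5
Step 6: on WHITE (5,3): turn R to N, flip to black, move to (4,3). |black|=6
Step 7: on WHITE (4,3): turn R to E, flip to black, move to (4,4). |black|=7
Step 8: on WHITE (4,4): turn R to S, flip to black, move to (5,4). |black|=8
Step 9: on WHITE (5,4): turn R to W, flip to black, move to (5,3). |black|=9
Step 10: on BLACK (5,3): turn L to S, flip to white, move to (6,3). |black|=8
Step 11: on WHITE (6,3): turn R to W, flip to black, move to (6,2). |black|=9
Step 12: on WHITE (6,2): turn R to N, flip to black, move to (5,2). |black|=10
Step 13: on WHITE (5,2): turn R to E, flip to black, move to (5,3). |black|=11
Step 14: on WHITE (5,3): turn R to S, flip to black, move to (6,3). |black|=12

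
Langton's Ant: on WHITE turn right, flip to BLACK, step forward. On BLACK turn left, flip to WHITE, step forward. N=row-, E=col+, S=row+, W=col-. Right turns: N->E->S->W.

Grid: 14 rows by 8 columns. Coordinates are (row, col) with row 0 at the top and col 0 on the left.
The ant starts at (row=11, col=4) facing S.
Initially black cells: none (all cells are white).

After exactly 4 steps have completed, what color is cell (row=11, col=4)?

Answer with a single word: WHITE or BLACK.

Step 1: on WHITE (11,4): turn R to W, flip to black, move to (11,3). |black|=1
Step 2: on WHITE (11,3): turn R to N, flip to black, move to (10,3). |black|=2
Step 3: on WHITE (10,3): turn R to E, flip to black, move to (10,4). |black|=3
Step 4: on WHITE (10,4): turn R to S, flip to black, move to (11,4). |black|=4

Answer: BLACK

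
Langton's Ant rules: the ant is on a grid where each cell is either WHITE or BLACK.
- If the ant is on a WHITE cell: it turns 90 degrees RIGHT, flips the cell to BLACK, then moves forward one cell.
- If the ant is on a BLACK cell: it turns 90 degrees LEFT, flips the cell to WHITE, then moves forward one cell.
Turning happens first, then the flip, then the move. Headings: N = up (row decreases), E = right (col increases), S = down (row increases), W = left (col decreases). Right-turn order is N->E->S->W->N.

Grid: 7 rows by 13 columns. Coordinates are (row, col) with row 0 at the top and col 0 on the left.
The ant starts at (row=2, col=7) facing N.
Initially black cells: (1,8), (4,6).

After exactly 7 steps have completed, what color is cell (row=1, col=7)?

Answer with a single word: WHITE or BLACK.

Step 1: on WHITE (2,7): turn R to E, flip to black, move to (2,8). |black|=3
Step 2: on WHITE (2,8): turn R to S, flip to black, move to (3,8). |black|=4
Step 3: on WHITE (3,8): turn R to W, flip to black, move to (3,7). |black|=5
Step 4: on WHITE (3,7): turn R to N, flip to black, move to (2,7). |black|=6
Step 5: on BLACK (2,7): turn L to W, flip to white, move to (2,6). |black|=5
Step 6: on WHITE (2,6): turn R to N, flip to black, move to (1,6). |black|=6
Step 7: on WHITE (1,6): turn R to E, flip to black, move to (1,7). |black|=7

Answer: WHITE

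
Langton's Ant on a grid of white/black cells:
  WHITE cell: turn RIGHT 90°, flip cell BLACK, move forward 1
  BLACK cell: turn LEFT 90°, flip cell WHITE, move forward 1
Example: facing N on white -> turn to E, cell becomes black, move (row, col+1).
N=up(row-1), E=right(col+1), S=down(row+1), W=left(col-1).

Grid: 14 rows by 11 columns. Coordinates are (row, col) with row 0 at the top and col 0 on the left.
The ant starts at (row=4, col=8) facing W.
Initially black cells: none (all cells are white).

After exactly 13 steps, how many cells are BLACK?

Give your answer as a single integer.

Answer: 9

Derivation:
Step 1: on WHITE (4,8): turn R to N, flip to black, move to (3,8). |black|=1
Step 2: on WHITE (3,8): turn R to E, flip to black, move to (3,9). |black|=2
Step 3: on WHITE (3,9): turn R to S, flip to black, move to (4,9). |black|=3
Step 4: on WHITE (4,9): turn R to W, flip to black, move to (4,8). |black|=4
Step 5: on BLACK (4,8): turn L to S, flip to white, move to (5,8). |black|=3
Step 6: on WHITE (5,8): turn R to W, flip to black, move to (5,7). |black|=4
Step 7: on WHITE (5,7): turn R to N, flip to black, move to (4,7). |black|=5
Step 8: on WHITE (4,7): turn R to E, flip to black, move to (4,8). |black|=6
Step 9: on WHITE (4,8): turn R to S, flip to black, move to (5,8). |black|=7
Step 10: on BLACK (5,8): turn L to E, flip to white, move to (5,9). |black|=6
Step 11: on WHITE (5,9): turn R to S, flip to black, move to (6,9). |black|=7
Step 12: on WHITE (6,9): turn R to W, flip to black, move to (6,8). |black|=8
Step 13: on WHITE (6,8): turn R to N, flip to black, move to (5,8). |black|=9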